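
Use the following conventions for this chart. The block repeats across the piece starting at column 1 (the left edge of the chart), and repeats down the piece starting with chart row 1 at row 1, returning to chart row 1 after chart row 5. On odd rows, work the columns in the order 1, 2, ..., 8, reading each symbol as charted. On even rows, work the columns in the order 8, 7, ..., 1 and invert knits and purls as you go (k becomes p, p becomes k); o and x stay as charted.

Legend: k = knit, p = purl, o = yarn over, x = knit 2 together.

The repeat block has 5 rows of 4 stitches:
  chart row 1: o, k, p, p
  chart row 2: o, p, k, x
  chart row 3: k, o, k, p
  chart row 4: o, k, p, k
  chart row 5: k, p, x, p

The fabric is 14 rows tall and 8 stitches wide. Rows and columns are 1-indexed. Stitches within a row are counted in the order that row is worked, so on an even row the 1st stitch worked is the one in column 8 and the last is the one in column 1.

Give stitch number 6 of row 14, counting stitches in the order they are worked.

== STITCH ==
k

Derivation:
For row 14: chart row = ((14-1) mod 5) + 1 = 4; this is a WS (even) row.
Chart row 4 tiled across columns 1-8: o k p k o k p k
WS: work from column 8 back to column 1 (reverse the tiled row), swapping k<->p (o and x unchanged).
Row 14 as worked: p k p o p k p o
Counting 6 along the worked row gives k.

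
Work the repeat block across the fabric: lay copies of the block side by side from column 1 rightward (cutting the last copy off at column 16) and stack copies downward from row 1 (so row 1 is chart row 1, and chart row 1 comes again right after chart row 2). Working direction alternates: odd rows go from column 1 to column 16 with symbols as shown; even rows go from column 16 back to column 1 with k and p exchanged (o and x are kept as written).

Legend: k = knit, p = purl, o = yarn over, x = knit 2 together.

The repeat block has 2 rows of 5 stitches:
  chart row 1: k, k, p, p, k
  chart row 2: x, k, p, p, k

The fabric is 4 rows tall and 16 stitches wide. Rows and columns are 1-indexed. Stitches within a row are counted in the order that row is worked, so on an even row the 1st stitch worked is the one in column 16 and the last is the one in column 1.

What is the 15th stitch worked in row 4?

For row 4: chart row = ((4-1) mod 2) + 1 = 2; this is a WS (even) row.
Chart row 2 tiled across columns 1-16: x k p p k x k p p k x k p p k x
WS: work from column 16 back to column 1 (reverse the tiled row), swapping k<->p (o and x unchanged).
Row 4 as worked: x p k k p x p k k p x p k k p x
The 15th stitch worked is p.

Stitch:
p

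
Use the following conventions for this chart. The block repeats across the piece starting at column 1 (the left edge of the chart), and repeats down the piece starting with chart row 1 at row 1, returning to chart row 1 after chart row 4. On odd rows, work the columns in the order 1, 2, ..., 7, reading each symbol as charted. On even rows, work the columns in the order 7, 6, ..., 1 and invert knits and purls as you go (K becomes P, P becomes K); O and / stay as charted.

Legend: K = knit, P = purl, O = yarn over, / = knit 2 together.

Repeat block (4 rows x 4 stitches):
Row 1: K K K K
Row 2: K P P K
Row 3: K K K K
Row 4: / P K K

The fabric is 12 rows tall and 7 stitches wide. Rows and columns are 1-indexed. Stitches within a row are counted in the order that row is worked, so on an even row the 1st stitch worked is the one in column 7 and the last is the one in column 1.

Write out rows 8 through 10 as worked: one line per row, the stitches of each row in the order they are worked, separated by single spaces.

Row 8: chart row 4, WS - tiled (columns 1-7): / P K K / P K; work from column 7 back to 1 with K<->P swapped.
Row 9: chart row 1, RS - tile across columns 1-7 and work as-is.
Row 10: chart row 2, WS - tiled (columns 1-7): K P P K K P P; work from column 7 back to 1 with K<->P swapped.

Rows as worked:
P K / P P K /
K K K K K K K
K K P P K K P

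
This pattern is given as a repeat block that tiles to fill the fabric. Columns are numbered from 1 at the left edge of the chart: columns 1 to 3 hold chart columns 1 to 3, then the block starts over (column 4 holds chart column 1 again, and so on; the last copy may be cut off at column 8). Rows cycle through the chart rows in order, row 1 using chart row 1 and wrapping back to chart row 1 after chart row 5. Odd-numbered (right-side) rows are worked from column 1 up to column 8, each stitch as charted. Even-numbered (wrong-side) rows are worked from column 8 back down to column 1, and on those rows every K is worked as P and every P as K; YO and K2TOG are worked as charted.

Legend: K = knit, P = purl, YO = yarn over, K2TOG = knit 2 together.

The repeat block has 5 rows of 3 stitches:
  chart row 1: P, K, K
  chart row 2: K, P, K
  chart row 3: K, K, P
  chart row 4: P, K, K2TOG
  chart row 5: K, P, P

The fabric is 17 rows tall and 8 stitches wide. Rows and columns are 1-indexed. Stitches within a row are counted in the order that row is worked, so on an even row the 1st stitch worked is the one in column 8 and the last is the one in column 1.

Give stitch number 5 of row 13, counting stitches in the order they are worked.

Row 13 uses chart row ((13-1) mod 5)+1 = 3. Row 13 is odd, so RS.
Chart row 3 tiled across columns 1-8: K K P K K P K K
RS row: no reversal, no swap; stitch n worked = column n.
Counting 5 along the worked row gives K.

Result:
K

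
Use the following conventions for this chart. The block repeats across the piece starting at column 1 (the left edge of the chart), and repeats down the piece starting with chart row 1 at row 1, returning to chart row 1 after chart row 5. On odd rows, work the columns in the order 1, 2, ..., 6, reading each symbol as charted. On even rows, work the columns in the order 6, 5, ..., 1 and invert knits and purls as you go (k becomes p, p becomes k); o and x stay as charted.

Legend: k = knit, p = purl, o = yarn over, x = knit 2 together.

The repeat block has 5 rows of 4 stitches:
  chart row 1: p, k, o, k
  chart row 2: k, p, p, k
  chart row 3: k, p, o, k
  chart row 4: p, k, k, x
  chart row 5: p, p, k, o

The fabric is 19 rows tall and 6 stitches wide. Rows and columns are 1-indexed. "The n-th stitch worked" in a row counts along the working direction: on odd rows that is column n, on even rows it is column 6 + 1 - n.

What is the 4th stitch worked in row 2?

Row 2 uses chart row ((2-1) mod 5)+1 = 2. Row 2 is even, so WS.
Chart row 2 tiled across columns 1-6: k p p k k p
WS row: flip the tiled sequence (start at column 6) and apply k<->p; o and x stay.
Row 2 as worked: k p p k k p
Stitch 4 in working order -> k

Stitch:
k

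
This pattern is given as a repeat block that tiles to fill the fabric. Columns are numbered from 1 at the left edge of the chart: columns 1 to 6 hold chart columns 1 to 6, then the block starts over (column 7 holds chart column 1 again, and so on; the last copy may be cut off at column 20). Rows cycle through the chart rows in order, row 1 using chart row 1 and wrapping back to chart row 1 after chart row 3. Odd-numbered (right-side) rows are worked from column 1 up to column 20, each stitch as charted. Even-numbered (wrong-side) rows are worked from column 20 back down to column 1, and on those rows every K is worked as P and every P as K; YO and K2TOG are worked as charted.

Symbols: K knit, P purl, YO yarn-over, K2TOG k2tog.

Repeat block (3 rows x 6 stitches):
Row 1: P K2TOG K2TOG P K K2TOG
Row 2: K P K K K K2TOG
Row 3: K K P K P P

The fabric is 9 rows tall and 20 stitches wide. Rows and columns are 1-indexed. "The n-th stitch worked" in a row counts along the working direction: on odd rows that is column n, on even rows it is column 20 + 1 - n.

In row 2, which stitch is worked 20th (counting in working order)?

For row 2: chart row = ((2-1) mod 3) + 1 = 2; this is a WS (even) row.
Chart row 2 tiled across columns 1-20: K P K K K K2TOG K P K K K K2TOG K P K K K K2TOG K P
WS: work from column 20 back to column 1 (reverse the tiled row), swapping K<->P (YO and K2TOG unchanged).
Row 2 as worked: K P K2TOG P P P K P K2TOG P P P K P K2TOG P P P K P
Stitch 20 in working order -> P

Result:
P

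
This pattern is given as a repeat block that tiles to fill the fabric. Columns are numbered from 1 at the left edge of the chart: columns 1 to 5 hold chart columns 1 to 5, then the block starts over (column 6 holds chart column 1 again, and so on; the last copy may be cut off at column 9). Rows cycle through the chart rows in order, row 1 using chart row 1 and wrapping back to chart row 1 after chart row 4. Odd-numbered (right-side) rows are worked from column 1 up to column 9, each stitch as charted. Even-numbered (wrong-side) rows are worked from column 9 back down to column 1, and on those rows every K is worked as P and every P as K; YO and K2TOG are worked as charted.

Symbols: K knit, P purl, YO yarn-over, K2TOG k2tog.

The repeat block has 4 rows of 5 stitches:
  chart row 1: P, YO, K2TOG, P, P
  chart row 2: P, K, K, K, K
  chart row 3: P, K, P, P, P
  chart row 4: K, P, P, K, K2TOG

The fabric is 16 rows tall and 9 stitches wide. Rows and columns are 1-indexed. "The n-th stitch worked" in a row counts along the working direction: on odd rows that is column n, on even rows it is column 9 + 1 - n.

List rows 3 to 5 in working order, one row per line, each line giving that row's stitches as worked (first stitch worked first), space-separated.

Row 3: chart row 3, RS - tile across columns 1-9 and work as-is.
Row 4: chart row 4, WS - tiled (columns 1-9): K P P K K2TOG K P P K; work from column 9 back to 1 with K<->P swapped.
Row 5: chart row 1, RS - tile across columns 1-9 and work as-is.

== ROWS AS WORKED ==
P K P P P P K P P
P K K P K2TOG P K K P
P YO K2TOG P P P YO K2TOG P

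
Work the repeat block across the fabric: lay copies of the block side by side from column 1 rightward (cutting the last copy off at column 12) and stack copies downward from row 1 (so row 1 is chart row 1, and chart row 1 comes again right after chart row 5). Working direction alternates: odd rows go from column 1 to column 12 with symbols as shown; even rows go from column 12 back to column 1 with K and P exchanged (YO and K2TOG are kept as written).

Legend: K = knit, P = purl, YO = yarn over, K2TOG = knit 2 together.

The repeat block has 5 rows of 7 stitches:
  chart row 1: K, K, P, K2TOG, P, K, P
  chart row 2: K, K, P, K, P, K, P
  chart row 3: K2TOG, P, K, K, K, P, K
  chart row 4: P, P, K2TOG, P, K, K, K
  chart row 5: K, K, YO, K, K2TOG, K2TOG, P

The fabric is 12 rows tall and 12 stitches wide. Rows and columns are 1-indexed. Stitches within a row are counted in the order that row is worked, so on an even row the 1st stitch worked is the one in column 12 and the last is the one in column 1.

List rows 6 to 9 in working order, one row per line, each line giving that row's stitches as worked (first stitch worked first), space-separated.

== ROWS AS WORKED ==
K K2TOG K P P K P K K2TOG K P P
K K P K P K P K K P K P
P P P K K2TOG P K P P P K K2TOG
P P K2TOG P K K K P P K2TOG P K

Derivation:
Row 6: chart row 1, WS - tiled (columns 1-12): K K P K2TOG P K P K K P K2TOG P; work from column 12 back to 1 with K<->P swapped.
Row 7: chart row 2, RS - tile across columns 1-12 and work as-is.
Row 8: chart row 3, WS - tiled (columns 1-12): K2TOG P K K K P K K2TOG P K K K; work from column 12 back to 1 with K<->P swapped.
Row 9: chart row 4, RS - tile across columns 1-12 and work as-is.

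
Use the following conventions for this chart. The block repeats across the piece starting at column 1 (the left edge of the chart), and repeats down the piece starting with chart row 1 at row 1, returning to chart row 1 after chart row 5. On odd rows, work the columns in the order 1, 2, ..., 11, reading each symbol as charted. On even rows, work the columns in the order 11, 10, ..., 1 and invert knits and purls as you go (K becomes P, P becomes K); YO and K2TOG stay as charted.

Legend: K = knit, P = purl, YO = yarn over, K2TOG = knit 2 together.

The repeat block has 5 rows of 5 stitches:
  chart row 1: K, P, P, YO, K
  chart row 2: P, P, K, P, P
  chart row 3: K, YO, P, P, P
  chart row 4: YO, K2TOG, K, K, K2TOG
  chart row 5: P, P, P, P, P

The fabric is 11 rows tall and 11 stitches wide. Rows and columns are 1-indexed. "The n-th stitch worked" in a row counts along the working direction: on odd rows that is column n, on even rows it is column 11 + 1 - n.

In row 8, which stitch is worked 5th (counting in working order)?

Result:
YO

Derivation:
Row 8: (8-1) mod 5 = 2, so use chart row 3. Even row -> WS.
Chart row 3 tiled across columns 1-11: K YO P P P K YO P P P K
Wrong side: read the tiled row from column 11 down to 1 and exchange K with P (leave YO, K2TOG).
Row 8 as worked: P K K K YO P K K K YO P
Counting 5 along the worked row gives YO.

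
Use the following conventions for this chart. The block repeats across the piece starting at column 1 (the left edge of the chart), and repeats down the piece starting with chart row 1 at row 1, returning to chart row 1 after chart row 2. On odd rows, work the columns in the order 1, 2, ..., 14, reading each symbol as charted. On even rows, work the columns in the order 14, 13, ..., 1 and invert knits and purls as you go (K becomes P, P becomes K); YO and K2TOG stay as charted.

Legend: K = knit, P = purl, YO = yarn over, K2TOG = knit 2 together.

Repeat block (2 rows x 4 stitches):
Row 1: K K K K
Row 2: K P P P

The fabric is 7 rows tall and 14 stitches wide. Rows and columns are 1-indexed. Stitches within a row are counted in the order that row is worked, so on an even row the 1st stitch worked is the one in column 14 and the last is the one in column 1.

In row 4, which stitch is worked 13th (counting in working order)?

Stitch:
K

Derivation:
Row 4 uses chart row ((4-1) mod 2)+1 = 2. Row 4 is even, so WS.
Chart row 2 tiled across columns 1-14: K P P P K P P P K P P P K P
Wrong side: read the tiled row from column 14 down to 1 and exchange K with P (leave YO, K2TOG).
Row 4 as worked: K P K K K P K K K P K K K P
Counting 13 along the worked row gives K.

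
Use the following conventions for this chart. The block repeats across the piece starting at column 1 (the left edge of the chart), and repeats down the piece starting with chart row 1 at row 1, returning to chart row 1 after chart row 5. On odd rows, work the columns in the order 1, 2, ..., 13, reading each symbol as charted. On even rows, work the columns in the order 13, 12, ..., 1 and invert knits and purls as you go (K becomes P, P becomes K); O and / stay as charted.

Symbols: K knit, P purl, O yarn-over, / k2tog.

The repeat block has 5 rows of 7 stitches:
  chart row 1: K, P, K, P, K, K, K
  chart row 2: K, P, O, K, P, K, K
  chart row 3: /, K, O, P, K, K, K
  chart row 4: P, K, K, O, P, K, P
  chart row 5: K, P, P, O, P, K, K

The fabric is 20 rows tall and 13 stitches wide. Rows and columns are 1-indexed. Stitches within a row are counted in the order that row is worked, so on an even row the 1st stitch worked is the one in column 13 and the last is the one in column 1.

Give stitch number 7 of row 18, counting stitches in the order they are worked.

Stitch:
P

Derivation:
Row 18: (18-1) mod 5 = 2, so use chart row 3. Even row -> WS.
Chart row 3 tiled across columns 1-13: / K O P K K K / K O P K K
WS: work from column 13 back to column 1 (reverse the tiled row), swapping K<->P (O and / unchanged).
Row 18 as worked: P P K O P / P P P K O P /
Counting 7 along the worked row gives P.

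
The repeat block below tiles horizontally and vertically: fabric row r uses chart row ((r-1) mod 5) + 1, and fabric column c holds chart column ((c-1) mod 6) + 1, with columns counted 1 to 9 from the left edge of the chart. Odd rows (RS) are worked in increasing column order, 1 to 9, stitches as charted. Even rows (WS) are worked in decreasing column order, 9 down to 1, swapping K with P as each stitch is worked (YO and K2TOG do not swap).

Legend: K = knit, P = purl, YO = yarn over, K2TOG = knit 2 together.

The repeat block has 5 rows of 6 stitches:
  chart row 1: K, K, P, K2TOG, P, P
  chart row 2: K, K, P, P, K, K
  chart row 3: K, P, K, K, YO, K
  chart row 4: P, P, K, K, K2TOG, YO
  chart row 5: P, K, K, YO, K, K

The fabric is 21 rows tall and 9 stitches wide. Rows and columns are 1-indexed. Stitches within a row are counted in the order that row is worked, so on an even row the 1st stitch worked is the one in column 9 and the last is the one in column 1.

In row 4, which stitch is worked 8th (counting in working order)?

Row 4 uses chart row ((4-1) mod 5)+1 = 4. Row 4 is even, so WS.
Chart row 4 tiled across columns 1-9: P P K K K2TOG YO P P K
WS row: flip the tiled sequence (start at column 9) and apply K<->P; YO and K2TOG stay.
Row 4 as worked: P K K YO K2TOG P P K K
Stitch 8 in working order -> K

Stitch:
K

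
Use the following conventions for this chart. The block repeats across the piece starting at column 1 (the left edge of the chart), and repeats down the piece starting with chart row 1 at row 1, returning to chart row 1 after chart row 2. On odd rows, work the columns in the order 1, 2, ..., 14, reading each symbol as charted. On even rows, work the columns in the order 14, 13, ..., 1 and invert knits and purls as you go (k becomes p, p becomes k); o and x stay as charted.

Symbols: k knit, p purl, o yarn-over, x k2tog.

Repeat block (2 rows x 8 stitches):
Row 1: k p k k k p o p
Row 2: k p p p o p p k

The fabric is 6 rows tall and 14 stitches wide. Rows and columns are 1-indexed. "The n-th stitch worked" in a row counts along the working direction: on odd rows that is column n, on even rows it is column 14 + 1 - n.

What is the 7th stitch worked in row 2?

Row 2 uses chart row ((2-1) mod 2)+1 = 2. Row 2 is even, so WS.
Chart row 2 tiled across columns 1-14: k p p p o p p k k p p p o p
Wrong side: read the tiled row from column 14 down to 1 and exchange k with p (leave o, x).
Row 2 as worked: k o k k k p p k k o k k k p
The 7th stitch worked is p.

Result:
p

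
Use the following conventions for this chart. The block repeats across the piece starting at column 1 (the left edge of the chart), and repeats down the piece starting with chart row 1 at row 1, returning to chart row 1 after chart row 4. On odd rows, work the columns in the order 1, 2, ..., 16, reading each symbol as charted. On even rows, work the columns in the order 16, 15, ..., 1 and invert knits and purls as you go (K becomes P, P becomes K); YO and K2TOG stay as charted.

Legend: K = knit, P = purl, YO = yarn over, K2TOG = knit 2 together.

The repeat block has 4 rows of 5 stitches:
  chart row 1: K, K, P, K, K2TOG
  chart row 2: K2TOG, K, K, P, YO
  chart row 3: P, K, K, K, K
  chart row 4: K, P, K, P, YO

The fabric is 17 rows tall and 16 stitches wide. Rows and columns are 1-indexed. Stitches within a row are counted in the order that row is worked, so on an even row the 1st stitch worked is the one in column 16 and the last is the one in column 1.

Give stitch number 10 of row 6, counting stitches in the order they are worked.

Result:
P

Derivation:
Row 6 uses chart row ((6-1) mod 4)+1 = 2. Row 6 is even, so WS.
Chart row 2 tiled across columns 1-16: K2TOG K K P YO K2TOG K K P YO K2TOG K K P YO K2TOG
Wrong side: read the tiled row from column 16 down to 1 and exchange K with P (leave YO, K2TOG).
Row 6 as worked: K2TOG YO K P P K2TOG YO K P P K2TOG YO K P P K2TOG
Counting 10 along the worked row gives P.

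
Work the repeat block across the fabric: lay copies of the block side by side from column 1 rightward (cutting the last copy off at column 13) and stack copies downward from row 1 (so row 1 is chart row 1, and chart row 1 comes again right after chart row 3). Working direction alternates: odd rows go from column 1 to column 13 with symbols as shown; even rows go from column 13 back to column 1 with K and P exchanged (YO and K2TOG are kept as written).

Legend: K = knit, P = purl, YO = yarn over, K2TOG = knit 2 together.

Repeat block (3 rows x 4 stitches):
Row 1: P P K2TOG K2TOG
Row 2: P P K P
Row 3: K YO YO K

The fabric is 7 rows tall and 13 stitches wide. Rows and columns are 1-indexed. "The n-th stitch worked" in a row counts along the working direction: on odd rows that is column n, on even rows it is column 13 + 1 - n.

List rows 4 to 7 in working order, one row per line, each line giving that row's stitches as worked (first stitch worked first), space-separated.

Row 4: chart row 1, WS - tiled (columns 1-13): P P K2TOG K2TOG P P K2TOG K2TOG P P K2TOG K2TOG P; work from column 13 back to 1 with K<->P swapped.
Row 5: chart row 2, RS - tile across columns 1-13 and work as-is.
Row 6: chart row 3, WS - tiled (columns 1-13): K YO YO K K YO YO K K YO YO K K; work from column 13 back to 1 with K<->P swapped.
Row 7: chart row 1, RS - tile across columns 1-13 and work as-is.

Result:
K K2TOG K2TOG K K K2TOG K2TOG K K K2TOG K2TOG K K
P P K P P P K P P P K P P
P P YO YO P P YO YO P P YO YO P
P P K2TOG K2TOG P P K2TOG K2TOG P P K2TOG K2TOG P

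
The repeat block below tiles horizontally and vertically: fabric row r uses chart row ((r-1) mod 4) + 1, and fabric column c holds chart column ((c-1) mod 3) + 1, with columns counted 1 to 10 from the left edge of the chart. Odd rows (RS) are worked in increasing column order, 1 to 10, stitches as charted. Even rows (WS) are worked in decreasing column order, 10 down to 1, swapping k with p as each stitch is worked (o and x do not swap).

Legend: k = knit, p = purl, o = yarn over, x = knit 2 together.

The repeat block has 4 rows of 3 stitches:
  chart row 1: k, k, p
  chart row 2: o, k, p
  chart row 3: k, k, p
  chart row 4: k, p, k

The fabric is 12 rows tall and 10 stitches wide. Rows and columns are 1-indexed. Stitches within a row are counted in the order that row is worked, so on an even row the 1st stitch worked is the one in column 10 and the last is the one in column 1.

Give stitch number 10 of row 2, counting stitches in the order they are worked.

== STITCH ==
o

Derivation:
Row 2 uses chart row ((2-1) mod 4)+1 = 2. Row 2 is even, so WS.
Chart row 2 tiled across columns 1-10: o k p o k p o k p o
WS: work from column 10 back to column 1 (reverse the tiled row), swapping k<->p (o and x unchanged).
Row 2 as worked: o k p o k p o k p o
Counting 10 along the worked row gives o.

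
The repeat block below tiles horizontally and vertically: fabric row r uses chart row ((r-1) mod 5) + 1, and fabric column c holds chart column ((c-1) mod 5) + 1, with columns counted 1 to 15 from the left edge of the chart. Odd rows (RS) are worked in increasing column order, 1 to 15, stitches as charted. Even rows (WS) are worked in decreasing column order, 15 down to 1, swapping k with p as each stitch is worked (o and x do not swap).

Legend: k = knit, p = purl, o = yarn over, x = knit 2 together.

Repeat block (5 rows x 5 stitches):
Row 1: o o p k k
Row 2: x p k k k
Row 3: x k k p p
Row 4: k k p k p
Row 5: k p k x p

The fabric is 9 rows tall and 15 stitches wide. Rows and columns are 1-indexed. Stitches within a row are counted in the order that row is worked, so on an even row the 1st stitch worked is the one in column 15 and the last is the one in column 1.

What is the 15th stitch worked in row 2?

For row 2: chart row = ((2-1) mod 5) + 1 = 2; this is a WS (even) row.
Chart row 2 tiled across columns 1-15: x p k k k x p k k k x p k k k
WS: work from column 15 back to column 1 (reverse the tiled row), swapping k<->p (o and x unchanged).
Row 2 as worked: p p p k x p p p k x p p p k x
Stitch 15 in working order -> x

Stitch:
x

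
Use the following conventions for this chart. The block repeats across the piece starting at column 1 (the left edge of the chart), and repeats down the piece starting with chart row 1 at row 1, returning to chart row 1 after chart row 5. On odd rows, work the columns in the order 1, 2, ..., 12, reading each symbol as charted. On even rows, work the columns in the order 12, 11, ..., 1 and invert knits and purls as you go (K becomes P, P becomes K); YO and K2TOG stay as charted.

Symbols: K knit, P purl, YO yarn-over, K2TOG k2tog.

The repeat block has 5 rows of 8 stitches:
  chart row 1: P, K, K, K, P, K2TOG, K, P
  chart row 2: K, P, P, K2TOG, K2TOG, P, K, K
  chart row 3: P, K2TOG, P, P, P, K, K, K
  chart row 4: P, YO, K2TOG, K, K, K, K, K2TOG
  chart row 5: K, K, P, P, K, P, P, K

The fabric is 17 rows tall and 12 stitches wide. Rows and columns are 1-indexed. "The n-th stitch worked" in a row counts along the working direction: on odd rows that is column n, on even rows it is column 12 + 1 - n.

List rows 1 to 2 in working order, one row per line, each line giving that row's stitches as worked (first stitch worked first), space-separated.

== ROWS AS WORKED ==
P K K K P K2TOG K P P K K K
K2TOG K K P P P K K2TOG K2TOG K K P

Derivation:
Row 1: chart row 1, RS - tile across columns 1-12 and work as-is.
Row 2: chart row 2, WS - tiled (columns 1-12): K P P K2TOG K2TOG P K K K P P K2TOG; work from column 12 back to 1 with K<->P swapped.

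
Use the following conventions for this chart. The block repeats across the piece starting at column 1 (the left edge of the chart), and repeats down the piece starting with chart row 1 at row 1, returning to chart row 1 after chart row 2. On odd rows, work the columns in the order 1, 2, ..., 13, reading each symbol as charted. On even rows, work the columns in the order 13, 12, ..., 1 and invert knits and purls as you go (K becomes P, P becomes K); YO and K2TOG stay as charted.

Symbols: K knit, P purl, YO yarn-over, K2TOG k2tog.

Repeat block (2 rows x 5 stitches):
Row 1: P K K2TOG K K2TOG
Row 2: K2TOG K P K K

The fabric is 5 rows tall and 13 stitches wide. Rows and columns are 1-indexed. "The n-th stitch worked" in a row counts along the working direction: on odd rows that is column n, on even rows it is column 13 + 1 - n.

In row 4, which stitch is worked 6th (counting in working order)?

For row 4: chart row = ((4-1) mod 2) + 1 = 2; this is a WS (even) row.
Chart row 2 tiled across columns 1-13: K2TOG K P K K K2TOG K P K K K2TOG K P
WS row: flip the tiled sequence (start at column 13) and apply K<->P; YO and K2TOG stay.
Row 4 as worked: K P K2TOG P P K P K2TOG P P K P K2TOG
The 6th stitch worked is K.

Stitch:
K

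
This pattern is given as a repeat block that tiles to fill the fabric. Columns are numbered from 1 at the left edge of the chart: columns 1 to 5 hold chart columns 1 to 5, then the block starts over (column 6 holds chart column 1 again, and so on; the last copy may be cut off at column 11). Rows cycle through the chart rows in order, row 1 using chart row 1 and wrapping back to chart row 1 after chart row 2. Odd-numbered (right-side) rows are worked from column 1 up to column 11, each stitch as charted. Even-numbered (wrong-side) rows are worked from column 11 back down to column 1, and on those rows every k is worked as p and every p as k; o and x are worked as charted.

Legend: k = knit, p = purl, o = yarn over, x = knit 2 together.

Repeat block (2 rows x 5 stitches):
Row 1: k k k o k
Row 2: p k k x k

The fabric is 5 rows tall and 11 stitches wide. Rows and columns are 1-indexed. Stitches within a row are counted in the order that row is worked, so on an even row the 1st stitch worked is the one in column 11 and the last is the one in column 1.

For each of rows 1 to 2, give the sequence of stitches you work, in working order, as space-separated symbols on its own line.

Row 1: chart row 1, RS - tile across columns 1-11 and work as-is.
Row 2: chart row 2, WS - tiled (columns 1-11): p k k x k p k k x k p; work from column 11 back to 1 with k<->p swapped.

== ROWS AS WORKED ==
k k k o k k k k o k k
k p x p p k p x p p k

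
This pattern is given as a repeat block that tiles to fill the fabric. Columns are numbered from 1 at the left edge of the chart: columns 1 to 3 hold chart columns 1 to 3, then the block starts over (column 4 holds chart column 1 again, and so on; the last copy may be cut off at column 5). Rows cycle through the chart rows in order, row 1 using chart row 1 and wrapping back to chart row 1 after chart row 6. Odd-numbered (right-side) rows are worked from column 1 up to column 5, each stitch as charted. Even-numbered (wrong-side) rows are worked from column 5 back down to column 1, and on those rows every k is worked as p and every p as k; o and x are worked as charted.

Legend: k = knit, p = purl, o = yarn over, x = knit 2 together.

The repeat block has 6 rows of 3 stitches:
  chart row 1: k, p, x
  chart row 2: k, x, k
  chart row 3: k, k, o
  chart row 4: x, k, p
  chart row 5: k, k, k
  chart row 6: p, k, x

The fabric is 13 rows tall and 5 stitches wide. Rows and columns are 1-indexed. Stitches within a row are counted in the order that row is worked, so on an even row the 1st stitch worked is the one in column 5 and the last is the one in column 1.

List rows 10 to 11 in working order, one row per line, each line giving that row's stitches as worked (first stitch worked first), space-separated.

Result:
p x k p x
k k k k k

Derivation:
Row 10: chart row 4, WS - tiled (columns 1-5): x k p x k; work from column 5 back to 1 with k<->p swapped.
Row 11: chart row 5, RS - tile across columns 1-5 and work as-is.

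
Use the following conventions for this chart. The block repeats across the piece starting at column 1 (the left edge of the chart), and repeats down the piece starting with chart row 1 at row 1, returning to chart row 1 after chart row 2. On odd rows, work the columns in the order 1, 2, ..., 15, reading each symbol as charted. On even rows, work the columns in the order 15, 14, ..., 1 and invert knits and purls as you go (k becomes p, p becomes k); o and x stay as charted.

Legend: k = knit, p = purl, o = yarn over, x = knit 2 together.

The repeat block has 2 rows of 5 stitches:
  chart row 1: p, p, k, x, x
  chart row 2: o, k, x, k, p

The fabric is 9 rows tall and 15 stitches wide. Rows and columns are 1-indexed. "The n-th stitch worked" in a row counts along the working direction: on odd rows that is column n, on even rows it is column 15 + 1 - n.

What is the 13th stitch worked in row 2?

Result:
x

Derivation:
Row 2 uses chart row ((2-1) mod 2)+1 = 2. Row 2 is even, so WS.
Chart row 2 tiled across columns 1-15: o k x k p o k x k p o k x k p
Wrong side: read the tiled row from column 15 down to 1 and exchange k with p (leave o, x).
Row 2 as worked: k p x p o k p x p o k p x p o
The 13th stitch worked is x.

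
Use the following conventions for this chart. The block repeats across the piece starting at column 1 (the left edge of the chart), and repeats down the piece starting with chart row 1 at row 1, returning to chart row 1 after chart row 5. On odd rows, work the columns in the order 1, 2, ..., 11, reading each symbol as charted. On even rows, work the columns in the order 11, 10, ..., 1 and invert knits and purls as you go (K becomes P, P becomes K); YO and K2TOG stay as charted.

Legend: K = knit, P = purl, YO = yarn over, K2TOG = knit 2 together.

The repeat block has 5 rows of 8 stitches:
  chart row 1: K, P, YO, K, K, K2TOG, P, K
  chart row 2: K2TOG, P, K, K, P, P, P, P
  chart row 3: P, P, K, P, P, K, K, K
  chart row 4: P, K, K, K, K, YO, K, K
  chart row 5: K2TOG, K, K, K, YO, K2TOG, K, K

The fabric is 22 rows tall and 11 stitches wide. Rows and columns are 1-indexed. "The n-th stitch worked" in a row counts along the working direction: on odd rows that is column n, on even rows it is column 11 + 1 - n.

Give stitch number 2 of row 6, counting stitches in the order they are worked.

Row 6: (6-1) mod 5 = 0, so use chart row 1. Even row -> WS.
Chart row 1 tiled across columns 1-11: K P YO K K K2TOG P K K P YO
WS row: flip the tiled sequence (start at column 11) and apply K<->P; YO and K2TOG stay.
Row 6 as worked: YO K P P K K2TOG P P YO K P
Stitch 2 in working order -> K

Stitch:
K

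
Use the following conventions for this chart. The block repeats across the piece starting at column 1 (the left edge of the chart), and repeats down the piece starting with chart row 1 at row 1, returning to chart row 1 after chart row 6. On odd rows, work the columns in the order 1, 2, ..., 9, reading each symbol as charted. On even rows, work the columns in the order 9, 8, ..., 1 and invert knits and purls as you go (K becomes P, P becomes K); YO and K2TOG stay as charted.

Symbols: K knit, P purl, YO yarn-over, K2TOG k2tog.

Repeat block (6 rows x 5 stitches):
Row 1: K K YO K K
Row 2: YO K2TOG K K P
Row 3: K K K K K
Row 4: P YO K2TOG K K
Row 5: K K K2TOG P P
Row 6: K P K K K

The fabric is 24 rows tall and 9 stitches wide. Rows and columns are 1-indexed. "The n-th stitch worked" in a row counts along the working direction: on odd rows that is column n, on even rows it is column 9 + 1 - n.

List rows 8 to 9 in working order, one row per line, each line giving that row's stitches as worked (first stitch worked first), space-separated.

Row 8: chart row 2, WS - tiled (columns 1-9): YO K2TOG K K P YO K2TOG K K; work from column 9 back to 1 with K<->P swapped.
Row 9: chart row 3, RS - tile across columns 1-9 and work as-is.

Result:
P P K2TOG YO K P P K2TOG YO
K K K K K K K K K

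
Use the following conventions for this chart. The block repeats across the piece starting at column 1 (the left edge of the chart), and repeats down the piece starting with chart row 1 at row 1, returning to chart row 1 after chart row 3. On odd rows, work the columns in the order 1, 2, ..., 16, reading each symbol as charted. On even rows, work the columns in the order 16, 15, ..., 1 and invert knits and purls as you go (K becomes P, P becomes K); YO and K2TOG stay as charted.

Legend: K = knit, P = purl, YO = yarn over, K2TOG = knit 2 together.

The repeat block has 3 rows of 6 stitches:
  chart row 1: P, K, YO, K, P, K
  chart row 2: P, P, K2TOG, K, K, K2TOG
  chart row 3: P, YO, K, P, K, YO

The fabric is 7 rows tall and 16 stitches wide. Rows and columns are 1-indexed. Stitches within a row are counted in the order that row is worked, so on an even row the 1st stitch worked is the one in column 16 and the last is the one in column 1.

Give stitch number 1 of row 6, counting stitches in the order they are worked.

Row 6 uses chart row ((6-1) mod 3)+1 = 3. Row 6 is even, so WS.
Chart row 3 tiled across columns 1-16: P YO K P K YO P YO K P K YO P YO K P
Wrong side: read the tiled row from column 16 down to 1 and exchange K with P (leave YO, K2TOG).
Row 6 as worked: K P YO K YO P K P YO K YO P K P YO K
The 1st stitch worked is K.

== STITCH ==
K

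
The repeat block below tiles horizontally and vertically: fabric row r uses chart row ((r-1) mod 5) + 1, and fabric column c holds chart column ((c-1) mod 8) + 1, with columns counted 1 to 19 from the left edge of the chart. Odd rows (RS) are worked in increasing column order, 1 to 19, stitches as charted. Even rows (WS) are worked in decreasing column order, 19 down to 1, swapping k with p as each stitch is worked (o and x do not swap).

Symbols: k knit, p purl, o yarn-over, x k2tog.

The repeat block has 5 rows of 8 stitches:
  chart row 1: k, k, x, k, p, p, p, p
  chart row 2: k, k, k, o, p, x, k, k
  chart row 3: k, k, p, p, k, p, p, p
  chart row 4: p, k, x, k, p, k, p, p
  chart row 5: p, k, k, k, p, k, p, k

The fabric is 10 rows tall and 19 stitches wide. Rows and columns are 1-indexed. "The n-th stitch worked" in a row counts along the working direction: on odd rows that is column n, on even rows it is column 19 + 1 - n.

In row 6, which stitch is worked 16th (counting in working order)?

Result:
p

Derivation:
For row 6: chart row = ((6-1) mod 5) + 1 = 1; this is a WS (even) row.
Chart row 1 tiled across columns 1-19: k k x k p p p p k k x k p p p p k k x
WS row: flip the tiled sequence (start at column 19) and apply k<->p; o and x stay.
Row 6 as worked: x p p k k k k p x p p k k k k p x p p
Counting 16 along the worked row gives p.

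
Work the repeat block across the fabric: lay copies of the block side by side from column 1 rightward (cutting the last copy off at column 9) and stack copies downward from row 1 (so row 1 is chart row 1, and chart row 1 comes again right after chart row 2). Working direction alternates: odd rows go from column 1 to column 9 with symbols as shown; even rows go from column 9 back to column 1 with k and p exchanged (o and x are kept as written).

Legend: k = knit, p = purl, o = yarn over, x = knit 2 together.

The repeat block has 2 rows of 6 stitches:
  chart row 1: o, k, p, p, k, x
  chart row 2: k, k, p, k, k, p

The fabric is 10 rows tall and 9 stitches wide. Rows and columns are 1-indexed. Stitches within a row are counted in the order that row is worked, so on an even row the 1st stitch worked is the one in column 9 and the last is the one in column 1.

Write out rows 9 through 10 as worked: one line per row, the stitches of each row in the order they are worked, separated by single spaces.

Row 9: chart row 1, RS - tile across columns 1-9 and work as-is.
Row 10: chart row 2, WS - tiled (columns 1-9): k k p k k p k k p; work from column 9 back to 1 with k<->p swapped.

Rows as worked:
o k p p k x o k p
k p p k p p k p p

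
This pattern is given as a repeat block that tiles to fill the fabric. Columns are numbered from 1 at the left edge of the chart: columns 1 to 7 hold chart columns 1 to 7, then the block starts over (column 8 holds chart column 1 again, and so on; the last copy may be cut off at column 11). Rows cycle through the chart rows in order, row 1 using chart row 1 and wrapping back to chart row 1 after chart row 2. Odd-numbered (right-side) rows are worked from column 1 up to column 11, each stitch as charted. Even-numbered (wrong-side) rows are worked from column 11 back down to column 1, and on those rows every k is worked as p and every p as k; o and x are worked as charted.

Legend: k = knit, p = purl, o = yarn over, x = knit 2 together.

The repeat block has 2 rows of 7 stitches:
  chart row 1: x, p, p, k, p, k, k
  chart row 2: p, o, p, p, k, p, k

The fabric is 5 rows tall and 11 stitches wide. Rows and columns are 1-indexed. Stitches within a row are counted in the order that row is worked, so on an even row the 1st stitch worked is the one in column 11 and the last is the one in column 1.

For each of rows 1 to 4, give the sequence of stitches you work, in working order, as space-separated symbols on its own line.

Row 1: chart row 1, RS - tile across columns 1-11 and work as-is.
Row 2: chart row 2, WS - tiled (columns 1-11): p o p p k p k p o p p; work from column 11 back to 1 with k<->p swapped.
Row 3: chart row 1, RS - tile across columns 1-11 and work as-is.
Row 4: chart row 2, WS - tiled (columns 1-11): p o p p k p k p o p p; work from column 11 back to 1 with k<->p swapped.

Result:
x p p k p k k x p p k
k k o k p k p k k o k
x p p k p k k x p p k
k k o k p k p k k o k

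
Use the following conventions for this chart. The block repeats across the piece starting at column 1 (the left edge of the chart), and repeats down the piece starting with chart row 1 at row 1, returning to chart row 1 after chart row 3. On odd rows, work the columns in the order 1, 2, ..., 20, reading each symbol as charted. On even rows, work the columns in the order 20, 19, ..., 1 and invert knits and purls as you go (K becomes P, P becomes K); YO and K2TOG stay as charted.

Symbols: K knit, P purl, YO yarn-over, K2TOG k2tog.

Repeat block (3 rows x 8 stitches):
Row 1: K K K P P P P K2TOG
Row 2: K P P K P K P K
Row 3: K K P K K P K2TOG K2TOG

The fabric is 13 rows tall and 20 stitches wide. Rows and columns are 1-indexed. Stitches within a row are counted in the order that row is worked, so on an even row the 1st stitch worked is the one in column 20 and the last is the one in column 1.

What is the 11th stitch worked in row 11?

Result:
P

Derivation:
Row 11 uses chart row ((11-1) mod 3)+1 = 2. Row 11 is odd, so RS.
Chart row 2 tiled across columns 1-20: K P P K P K P K K P P K P K P K K P P K
RS: work column 1 to column 20, symbols as charted — the tiled row is the row as worked.
The 11th stitch worked is P.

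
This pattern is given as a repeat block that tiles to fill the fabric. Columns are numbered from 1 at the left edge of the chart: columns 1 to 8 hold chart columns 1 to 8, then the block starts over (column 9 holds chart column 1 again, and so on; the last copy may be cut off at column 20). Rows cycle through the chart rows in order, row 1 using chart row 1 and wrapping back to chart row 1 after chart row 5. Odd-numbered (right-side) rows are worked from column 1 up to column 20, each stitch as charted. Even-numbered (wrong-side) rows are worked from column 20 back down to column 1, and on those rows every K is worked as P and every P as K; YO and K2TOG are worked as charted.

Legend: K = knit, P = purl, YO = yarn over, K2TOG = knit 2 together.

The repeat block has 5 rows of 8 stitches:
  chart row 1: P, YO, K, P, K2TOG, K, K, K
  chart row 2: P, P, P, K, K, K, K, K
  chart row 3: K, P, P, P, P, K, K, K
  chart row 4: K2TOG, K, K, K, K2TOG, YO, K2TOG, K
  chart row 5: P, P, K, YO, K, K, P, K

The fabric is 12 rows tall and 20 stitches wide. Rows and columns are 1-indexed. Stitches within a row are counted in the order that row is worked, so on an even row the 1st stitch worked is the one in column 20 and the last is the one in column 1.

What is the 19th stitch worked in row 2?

Row 2: (2-1) mod 5 = 1, so use chart row 2. Even row -> WS.
Chart row 2 tiled across columns 1-20: P P P K K K K K P P P K K K K K P P P K
WS: work from column 20 back to column 1 (reverse the tiled row), swapping K<->P (YO and K2TOG unchanged).
Row 2 as worked: P K K K P P P P P K K K P P P P P K K K
The 19th stitch worked is K.

Stitch:
K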